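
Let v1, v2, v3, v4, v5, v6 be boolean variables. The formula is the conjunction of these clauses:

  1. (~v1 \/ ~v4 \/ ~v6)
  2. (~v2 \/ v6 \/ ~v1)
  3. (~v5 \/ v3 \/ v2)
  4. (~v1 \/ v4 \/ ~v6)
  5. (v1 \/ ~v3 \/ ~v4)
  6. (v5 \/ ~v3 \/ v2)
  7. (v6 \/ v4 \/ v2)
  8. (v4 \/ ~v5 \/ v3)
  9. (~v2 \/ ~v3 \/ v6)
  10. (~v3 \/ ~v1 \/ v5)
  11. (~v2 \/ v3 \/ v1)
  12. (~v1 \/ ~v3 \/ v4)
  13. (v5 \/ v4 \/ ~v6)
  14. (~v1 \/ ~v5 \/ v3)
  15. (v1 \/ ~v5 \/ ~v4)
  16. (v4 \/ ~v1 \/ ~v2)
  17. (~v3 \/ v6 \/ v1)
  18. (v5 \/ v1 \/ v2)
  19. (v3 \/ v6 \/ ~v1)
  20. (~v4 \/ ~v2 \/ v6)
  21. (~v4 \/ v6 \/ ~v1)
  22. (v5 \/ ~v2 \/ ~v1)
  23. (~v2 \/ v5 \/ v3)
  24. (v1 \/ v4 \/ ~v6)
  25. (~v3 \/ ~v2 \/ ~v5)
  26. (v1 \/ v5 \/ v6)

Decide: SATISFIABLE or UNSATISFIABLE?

UNSATISFIABLE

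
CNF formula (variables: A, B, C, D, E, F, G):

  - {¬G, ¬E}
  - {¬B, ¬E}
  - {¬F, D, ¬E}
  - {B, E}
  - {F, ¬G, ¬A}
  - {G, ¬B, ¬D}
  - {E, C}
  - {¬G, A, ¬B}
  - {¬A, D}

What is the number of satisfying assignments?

Split on E, then B.
  E=T, B=T: a clause becomes empty — 0.
  E=T, B=F: C free; 5 ways for (A,D,F,G) × 2^1 = 10.
  E=F, B=T: remaining (A,C,D,F,G) ∈ {(F,T,F,F,F); (F,T,F,T,F); (T,T,T,T,T)} — 3.
  E=F, B=F: a clause becomes empty — 0.
Total: 0 + 10 + 3 + 0 = 13.

13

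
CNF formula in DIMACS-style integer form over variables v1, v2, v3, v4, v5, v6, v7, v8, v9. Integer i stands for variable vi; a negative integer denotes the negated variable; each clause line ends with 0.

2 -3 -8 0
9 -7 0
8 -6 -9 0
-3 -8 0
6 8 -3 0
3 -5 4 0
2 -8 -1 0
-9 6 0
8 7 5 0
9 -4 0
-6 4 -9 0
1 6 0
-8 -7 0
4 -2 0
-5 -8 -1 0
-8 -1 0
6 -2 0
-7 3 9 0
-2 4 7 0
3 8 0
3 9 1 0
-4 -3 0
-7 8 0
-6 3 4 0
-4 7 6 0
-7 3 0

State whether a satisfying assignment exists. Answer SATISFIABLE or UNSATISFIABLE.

SATISFIABLE

Try v1 = False.
  then v6 is forced to True.
Branch on v2: take v2 = False.
Branch on v3: take v3 = False.
  then v8 is forced to True.
  then v7 is forced to False.
  then v9 is forced to True.
  then v4 is forced to True.
v5 is now unconstrained; take v5 = False.
Every clause has at least one true literal under this assignment.
So v1 = False, v2 = False, v3 = False, v4 = True, v5 = False, v6 = True, v7 = False, v8 = True, v9 = True is a satisfying assignment.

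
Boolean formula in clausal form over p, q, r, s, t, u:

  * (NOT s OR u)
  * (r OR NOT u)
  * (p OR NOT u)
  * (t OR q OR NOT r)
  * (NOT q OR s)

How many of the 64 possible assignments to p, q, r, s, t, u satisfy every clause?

Case analysis on u and q:
  u=T, q=T: remaining (p,r,s,t) ∈ {(T,T,T,F); (T,T,T,T)} — 2.
  u=T, q=F: remaining (p,r,s,t) ∈ {(T,T,F,T); (T,T,T,T)} — 2.
  u=F, q=T: a clause becomes empty — 0.
  u=F, q=F: p free; 3 ways for (r,s,t) × 2^1 = 6.
Total: 2 + 2 + 0 + 6 = 10.

10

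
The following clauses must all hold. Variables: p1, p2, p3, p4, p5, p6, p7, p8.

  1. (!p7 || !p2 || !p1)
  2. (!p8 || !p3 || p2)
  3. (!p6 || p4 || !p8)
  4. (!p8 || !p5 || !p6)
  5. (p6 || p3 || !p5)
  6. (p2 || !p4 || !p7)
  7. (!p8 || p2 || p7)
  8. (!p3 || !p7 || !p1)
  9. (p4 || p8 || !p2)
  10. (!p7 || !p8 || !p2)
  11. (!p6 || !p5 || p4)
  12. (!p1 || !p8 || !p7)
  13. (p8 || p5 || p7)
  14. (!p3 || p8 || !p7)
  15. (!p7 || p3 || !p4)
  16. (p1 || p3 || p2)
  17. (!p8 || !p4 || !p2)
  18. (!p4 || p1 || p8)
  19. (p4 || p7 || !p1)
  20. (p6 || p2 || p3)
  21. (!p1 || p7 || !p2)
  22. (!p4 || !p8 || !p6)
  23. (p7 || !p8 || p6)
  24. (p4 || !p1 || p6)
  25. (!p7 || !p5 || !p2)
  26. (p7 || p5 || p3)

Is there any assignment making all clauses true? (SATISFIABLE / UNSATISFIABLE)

SATISFIABLE

Try p1 = True.
Try p2 = False.
Try p3 = False.
  then p6 is forced to True.
For the remaining variables, p4 = True, p5 = True, p7 = False, p8 = False works.
Every clause has at least one true literal under this assignment.
So p1 = T, p2 = F, p3 = F, p4 = T, p5 = T, p6 = T, p7 = F, p8 = F is a satisfying assignment.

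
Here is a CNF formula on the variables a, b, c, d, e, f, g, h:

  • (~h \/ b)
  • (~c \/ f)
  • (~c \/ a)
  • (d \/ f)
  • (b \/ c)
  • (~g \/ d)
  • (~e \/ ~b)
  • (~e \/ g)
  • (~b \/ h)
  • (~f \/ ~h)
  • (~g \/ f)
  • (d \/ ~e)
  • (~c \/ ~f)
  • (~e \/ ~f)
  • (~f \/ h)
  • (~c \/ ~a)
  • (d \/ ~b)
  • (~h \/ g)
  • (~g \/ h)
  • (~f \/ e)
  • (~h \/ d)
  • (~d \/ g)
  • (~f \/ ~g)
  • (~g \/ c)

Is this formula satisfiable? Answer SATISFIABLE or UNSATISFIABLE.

f = True:
  propagation gives h=False; an empty clause results — contradiction.
f = False:
  propagation gives c=False, d=True, b=True, e=False; an empty clause results — contradiction.
Every branch closes, so no satisfying assignment exists.

UNSATISFIABLE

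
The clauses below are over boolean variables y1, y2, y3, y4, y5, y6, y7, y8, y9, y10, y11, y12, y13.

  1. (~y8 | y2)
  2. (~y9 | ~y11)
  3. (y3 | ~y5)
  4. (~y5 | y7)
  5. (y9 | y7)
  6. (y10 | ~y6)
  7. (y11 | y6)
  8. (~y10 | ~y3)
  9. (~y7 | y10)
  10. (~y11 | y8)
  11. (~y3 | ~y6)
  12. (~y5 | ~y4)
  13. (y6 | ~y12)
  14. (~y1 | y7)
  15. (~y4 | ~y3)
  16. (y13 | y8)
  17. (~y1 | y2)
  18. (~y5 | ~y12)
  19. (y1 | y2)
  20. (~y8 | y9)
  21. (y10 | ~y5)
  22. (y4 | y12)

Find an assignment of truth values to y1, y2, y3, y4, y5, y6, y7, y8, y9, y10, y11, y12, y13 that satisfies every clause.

y1=False, y2=True, y3=False, y4=False, y5=False, y6=True, y7=True, y8=True, y9=True, y10=True, y11=False, y12=True, y13=False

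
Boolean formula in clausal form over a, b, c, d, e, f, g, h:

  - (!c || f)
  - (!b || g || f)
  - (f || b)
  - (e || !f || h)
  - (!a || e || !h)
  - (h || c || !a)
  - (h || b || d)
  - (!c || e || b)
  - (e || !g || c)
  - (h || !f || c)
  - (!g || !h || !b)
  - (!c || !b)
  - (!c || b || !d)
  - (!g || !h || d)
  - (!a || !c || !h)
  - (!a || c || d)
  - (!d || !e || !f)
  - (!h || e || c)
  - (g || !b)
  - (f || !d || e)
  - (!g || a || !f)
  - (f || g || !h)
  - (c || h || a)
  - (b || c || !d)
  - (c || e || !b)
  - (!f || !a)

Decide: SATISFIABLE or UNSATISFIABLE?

SATISFIABLE

Try a = False.
Branch on b: take b = False.
  then f is forced to True.
  then g is forced to False.
The remaining clauses are satisfied by c = False, d = False, e = True, h = True.
So a=0  b=0  c=0  d=0  e=1  f=1  g=0  h=1 is a satisfying assignment.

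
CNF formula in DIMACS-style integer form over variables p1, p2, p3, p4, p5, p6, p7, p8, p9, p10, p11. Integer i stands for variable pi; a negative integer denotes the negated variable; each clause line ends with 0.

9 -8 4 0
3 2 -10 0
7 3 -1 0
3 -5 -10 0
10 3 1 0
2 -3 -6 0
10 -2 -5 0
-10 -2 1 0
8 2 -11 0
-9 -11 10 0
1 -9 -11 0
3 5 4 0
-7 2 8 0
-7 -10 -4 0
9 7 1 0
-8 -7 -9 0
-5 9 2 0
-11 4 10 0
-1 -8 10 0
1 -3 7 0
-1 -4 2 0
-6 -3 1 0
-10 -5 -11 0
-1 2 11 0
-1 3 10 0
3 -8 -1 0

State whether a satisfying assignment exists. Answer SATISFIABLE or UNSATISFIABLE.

SATISFIABLE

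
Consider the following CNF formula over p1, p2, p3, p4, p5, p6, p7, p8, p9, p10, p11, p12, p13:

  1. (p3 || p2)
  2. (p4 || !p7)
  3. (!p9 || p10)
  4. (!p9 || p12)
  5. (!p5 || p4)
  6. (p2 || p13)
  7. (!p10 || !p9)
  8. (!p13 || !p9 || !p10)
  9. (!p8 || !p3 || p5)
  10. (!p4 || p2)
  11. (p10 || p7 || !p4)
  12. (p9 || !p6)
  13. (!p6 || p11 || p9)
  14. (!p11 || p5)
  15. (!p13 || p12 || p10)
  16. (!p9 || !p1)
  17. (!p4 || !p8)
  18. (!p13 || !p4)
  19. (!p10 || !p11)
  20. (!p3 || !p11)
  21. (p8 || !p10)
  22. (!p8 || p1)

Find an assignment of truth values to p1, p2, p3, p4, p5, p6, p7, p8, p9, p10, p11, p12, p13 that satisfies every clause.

p1=0  p2=1  p3=0  p4=0  p5=0  p6=0  p7=0  p8=0  p9=0  p10=0  p11=0  p12=1  p13=1

Check each clause:
  1. (p2 || p3) — p2 is true.
  2. (!p7 || p4) — !p7 is true.
  3. (p10 || !p9) — !p9 is true.
  4. (!p9 || p12) — p12 is true.
  5. (!p5 || p4) — !p5 is true.
  6. (p2 || p13) — p2 is true.
  7. (!p10 || !p9) — !p10 is true.
  8. (!p10 || !p13 || !p9) — !p10 is true.
  9. (p5 || !p3 || !p8) — !p8 is true.
  10. (p2 || !p4) — p2 is true.
  11. (p7 || !p4 || p10) — !p4 is true.
  12. (!p6 || p9) — !p6 is true.
  13. (p9 || p11 || !p6) — !p6 is true.
  14. (p5 || !p11) — !p11 is true.
  15. (p10 || p12 || !p13) — p12 is true.
  16. (!p1 || !p9) — !p1 is true.
  17. (!p8 || !p4) — !p8 is true.
  18. (!p4 || !p13) — !p4 is true.
  19. (!p10 || !p11) — !p11 is true.
  20. (!p3 || !p11) — !p3 is true.
  21. (!p10 || p8) — !p10 is true.
  22. (!p8 || p1) — !p8 is true.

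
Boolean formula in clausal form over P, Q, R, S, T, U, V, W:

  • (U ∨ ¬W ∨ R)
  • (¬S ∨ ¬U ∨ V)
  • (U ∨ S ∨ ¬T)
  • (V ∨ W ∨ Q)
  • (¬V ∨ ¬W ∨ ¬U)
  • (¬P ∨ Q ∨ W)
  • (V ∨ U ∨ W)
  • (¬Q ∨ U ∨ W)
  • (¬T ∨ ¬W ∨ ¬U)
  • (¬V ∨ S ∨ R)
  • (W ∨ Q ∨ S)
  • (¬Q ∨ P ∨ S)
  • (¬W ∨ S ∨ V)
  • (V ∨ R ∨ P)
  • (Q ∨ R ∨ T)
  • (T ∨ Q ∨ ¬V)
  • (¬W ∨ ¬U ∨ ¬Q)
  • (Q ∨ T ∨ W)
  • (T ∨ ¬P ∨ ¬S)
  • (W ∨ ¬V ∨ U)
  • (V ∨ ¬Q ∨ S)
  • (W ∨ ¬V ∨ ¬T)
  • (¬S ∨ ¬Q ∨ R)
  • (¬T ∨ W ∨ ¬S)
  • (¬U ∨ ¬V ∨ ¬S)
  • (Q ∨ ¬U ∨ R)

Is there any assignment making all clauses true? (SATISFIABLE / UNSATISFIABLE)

Pure literal: R appears only positively; assign R = True.
Branch on P: take P = False.
Branch on Q: take Q = False.
The remaining clauses are satisfied by S = True, T = False, U = False, V = False, W = True.
Every clause has at least one true literal under this assignment.
So P=False, Q=False, R=True, S=True, T=False, U=False, V=False, W=True is a satisfying assignment.

SATISFIABLE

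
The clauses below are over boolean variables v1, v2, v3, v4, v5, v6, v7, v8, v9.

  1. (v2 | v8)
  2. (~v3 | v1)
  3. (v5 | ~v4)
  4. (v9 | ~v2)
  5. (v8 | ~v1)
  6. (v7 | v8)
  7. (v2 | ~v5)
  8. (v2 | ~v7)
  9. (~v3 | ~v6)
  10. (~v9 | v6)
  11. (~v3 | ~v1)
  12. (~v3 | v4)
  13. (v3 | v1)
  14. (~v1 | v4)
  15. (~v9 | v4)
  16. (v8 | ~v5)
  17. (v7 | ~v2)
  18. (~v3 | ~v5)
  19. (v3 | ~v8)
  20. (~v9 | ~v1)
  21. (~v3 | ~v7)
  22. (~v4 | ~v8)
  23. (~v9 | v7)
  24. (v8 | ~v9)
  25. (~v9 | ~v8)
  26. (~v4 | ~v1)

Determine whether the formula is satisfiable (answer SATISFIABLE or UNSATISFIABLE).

v3 = True:
  propagation gives v1=True; an empty clause results — contradiction.
v3 = False:
  propagation gives v1=True, v8=True; an empty clause results — contradiction.
Every branch closes, so no satisfying assignment exists.

UNSATISFIABLE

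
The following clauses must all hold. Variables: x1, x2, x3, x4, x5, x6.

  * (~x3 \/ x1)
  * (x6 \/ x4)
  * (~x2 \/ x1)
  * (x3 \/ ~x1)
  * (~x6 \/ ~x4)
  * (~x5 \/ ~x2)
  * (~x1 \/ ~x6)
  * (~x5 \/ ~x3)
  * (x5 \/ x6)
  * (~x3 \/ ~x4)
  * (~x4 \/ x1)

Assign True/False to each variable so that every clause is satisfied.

Pure literal: x2 appears only negated; assign x2 = False.
Branch on x1: take x1 = False.
  then x3 is forced to False.
  then x4 is forced to False.
  then x6 is forced to True.
x5 is now unconstrained; take x5 = False.
Every clause has at least one true literal under this assignment.

x1=0  x2=0  x3=0  x4=0  x5=0  x6=1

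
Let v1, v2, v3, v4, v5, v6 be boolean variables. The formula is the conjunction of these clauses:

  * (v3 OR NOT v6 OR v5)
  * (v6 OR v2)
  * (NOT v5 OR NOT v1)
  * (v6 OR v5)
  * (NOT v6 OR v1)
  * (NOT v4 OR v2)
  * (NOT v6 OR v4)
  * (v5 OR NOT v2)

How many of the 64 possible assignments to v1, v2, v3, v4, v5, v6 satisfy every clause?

The models are:
  v1=F v2=T v3=F v4=F v5=T v6=F
  v1=F v2=T v3=F v4=T v5=T v6=F
  v1=F v2=T v3=T v4=F v5=T v6=F
  v1=F v2=T v3=T v4=T v5=T v6=F
That's 4 in total.

4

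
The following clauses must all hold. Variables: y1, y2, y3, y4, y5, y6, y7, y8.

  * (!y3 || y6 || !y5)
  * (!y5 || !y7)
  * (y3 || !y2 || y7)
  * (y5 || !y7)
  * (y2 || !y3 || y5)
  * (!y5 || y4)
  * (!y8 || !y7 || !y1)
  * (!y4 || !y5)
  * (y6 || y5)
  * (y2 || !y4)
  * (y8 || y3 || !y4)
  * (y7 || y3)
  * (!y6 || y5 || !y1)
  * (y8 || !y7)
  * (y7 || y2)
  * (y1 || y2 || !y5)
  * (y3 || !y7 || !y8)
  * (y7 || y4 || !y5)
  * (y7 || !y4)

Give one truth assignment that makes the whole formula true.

y1 = False, y2 = True, y3 = True, y4 = False, y5 = False, y6 = True, y7 = False, y8 = True

Check each clause:
  1. (!y5 || !y3 || y6) — !y5 is true.
  2. (!y7 || !y5) — !y7 is true.
  3. (y7 || !y2 || y3) — y3 is true.
  4. (y5 || !y7) — !y7 is true.
  5. (y2 || !y3 || y5) — y2 is true.
  6. (y4 || !y5) — !y5 is true.
  7. (!y7 || !y8 || !y1) — !y7 is true.
  8. (!y5 || !y4) — !y5 is true.
  9. (y5 || y6) — y6 is true.
  10. (y2 || !y4) — y2 is true.
  11. (!y4 || y3 || y8) — y8 is true.
  12. (y7 || y3) — y3 is true.
  13. (!y1 || !y6 || y5) — !y1 is true.
  14. (y8 || !y7) — y8 is true.
  15. (y2 || y7) — y2 is true.
  16. (y2 || !y5 || y1) — y2 is true.
  17. (y3 || !y7 || !y8) — !y7 is true.
  18. (!y5 || y7 || y4) — !y5 is true.
  19. (y7 || !y4) — !y4 is true.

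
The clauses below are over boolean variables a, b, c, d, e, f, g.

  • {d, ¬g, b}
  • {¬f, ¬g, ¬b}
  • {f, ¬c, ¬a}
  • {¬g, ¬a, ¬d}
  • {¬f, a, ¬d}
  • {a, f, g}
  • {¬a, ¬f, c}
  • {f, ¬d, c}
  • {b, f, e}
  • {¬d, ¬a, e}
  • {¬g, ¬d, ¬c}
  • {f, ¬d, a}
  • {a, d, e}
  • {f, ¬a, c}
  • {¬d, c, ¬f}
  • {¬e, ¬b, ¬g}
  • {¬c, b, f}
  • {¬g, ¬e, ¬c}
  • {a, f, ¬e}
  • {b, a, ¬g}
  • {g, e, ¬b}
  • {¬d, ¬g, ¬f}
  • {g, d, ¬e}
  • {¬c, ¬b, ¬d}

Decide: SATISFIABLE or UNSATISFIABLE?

Try a = True.
Branch on b: take b = False.
For the remaining variables, c = True, d = False, e = False, f = True, g = False works.
Every clause has at least one true literal under this assignment.
So a=True, b=False, c=True, d=False, e=False, f=True, g=False is a satisfying assignment.

SATISFIABLE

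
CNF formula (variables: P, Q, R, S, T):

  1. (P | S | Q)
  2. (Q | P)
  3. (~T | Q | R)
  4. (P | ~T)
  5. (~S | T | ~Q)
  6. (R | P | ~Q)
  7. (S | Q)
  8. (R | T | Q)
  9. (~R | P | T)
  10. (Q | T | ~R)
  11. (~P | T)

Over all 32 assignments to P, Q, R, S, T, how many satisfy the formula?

Satisfying assignments:
  P=1 Q=0 R=1 S=1 T=1
  P=1 Q=1 R=0 S=0 T=1
  P=1 Q=1 R=0 S=1 T=1
  P=1 Q=1 R=1 S=0 T=1
  P=1 Q=1 R=1 S=1 T=1
Count: 5.

5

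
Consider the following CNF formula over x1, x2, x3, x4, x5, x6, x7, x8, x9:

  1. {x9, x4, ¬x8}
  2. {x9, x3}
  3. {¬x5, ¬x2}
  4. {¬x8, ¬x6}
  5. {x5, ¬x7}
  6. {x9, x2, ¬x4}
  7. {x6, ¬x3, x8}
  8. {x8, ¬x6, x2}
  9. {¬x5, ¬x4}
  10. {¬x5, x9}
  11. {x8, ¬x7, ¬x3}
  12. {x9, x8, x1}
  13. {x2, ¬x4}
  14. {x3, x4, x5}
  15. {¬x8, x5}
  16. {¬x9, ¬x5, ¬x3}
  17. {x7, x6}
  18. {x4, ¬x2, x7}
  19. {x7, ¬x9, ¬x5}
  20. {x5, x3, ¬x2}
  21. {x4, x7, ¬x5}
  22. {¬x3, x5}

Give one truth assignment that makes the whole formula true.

Set x1 = False and propagate.
For the remaining variables, x2 = False, x3 = False, x4 = False, x5 = True, x6 = False, x7 = True, x8 = True, x9 = True works.

x1 = F  x2 = F  x3 = F  x4 = F  x5 = T  x6 = F  x7 = T  x8 = T  x9 = T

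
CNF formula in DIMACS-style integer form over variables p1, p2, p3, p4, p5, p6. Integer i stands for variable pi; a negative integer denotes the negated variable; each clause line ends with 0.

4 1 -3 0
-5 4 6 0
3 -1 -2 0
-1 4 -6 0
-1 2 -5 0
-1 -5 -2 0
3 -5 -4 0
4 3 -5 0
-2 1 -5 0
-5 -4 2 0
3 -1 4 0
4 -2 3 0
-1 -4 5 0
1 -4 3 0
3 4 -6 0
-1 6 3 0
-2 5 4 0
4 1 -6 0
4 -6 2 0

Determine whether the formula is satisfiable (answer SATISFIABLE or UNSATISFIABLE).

Set p1 = False and propagate.
Set p2 = False and propagate.
Try p3 = True.
  then p4 is forced to True.
  then p5 is forced to False.
p6 is now unconstrained; take p6 = True.
So p1 = False, p2 = False, p3 = True, p4 = True, p5 = False, p6 = True is a satisfying assignment.

SATISFIABLE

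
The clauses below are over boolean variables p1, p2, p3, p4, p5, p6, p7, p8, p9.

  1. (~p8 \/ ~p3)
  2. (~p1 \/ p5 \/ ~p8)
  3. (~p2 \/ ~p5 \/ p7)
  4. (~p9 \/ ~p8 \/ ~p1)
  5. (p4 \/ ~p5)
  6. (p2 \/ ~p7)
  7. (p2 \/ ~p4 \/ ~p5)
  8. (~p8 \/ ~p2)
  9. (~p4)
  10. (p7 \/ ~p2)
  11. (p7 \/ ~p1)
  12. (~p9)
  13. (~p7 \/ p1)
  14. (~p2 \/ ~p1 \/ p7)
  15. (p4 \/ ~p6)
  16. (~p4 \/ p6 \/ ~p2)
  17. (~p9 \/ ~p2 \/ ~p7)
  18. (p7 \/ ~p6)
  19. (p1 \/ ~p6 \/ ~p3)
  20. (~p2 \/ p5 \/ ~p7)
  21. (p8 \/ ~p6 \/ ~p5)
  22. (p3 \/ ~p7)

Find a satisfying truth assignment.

Unit propagation: (~p4) forces p4 = False.
Unit propagation: (~p5) forces p5 = False.
The clause (~p9) is unit: p9 must be False.
Unit propagation: (~p6) forces p6 = False.
Pure literal: p8 appears only negated; assign p8 = False.
Set p1 = False and propagate.
  then p7 is forced to False.
  then p2 is forced to False.
p3 is now unconstrained; take p3 = False.
Every clause has at least one true literal under this assignment.

p1 = False, p2 = False, p3 = False, p4 = False, p5 = False, p6 = False, p7 = False, p8 = False, p9 = False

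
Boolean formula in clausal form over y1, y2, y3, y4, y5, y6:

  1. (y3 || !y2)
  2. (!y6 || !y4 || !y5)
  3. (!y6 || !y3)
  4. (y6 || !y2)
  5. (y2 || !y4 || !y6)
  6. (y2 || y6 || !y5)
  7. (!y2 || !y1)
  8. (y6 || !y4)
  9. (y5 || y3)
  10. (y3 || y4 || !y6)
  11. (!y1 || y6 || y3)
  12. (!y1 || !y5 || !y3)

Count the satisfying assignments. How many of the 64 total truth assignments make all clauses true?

2

Satisfying assignments:
  y1=F y2=F y3=T y4=F y5=F y6=F
  y1=T y2=F y3=T y4=F y5=F y6=F
Count: 2.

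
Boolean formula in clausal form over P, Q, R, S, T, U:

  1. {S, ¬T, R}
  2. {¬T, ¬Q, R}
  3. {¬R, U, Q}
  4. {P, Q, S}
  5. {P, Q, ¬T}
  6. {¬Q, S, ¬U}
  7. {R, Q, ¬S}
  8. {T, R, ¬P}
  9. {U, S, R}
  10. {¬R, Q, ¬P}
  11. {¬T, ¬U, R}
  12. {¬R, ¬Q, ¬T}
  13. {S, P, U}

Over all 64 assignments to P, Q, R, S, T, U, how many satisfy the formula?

Case analysis on R and Q:
  R=T, Q=T: 5 of the 16 assignments to (P,S,T,U) work.
  R=T, Q=F: remaining (P,S,T,U) ∈ {(F,T,F,T)} — 1.
  R=F, Q=T: remaining (P,S,T,U) ∈ {(F,T,F,F); (F,T,F,T)} — 2.
  R=F, Q=F: a clause becomes empty — 0.
Total: 5 + 1 + 2 + 0 = 8.

8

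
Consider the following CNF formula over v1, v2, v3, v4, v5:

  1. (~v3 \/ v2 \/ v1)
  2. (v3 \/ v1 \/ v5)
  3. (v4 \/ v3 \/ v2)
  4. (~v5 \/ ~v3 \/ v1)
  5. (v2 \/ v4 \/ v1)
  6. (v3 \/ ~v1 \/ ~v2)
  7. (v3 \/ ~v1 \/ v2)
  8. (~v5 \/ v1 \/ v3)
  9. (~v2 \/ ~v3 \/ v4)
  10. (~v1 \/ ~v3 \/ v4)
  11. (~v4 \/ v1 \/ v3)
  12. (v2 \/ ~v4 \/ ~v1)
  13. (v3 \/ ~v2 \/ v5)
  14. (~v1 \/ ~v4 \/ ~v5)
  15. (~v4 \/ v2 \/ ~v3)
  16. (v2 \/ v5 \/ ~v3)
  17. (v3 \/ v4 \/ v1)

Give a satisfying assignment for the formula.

Try v1 = True.
Branch on v2: take v2 = True.
  then v3 is forced to True.
  then v4 is forced to True.
  then v5 is forced to False.

v1=True, v2=True, v3=True, v4=True, v5=False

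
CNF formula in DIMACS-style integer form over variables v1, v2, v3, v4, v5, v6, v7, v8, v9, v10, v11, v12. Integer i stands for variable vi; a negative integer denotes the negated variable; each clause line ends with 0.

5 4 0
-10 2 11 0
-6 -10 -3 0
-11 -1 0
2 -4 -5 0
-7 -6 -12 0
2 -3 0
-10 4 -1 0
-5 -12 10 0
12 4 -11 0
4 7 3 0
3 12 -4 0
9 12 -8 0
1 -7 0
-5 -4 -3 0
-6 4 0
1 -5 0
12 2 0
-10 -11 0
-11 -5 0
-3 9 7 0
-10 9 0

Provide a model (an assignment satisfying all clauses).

v1=1, v2=1, v3=1, v4=1, v5=0, v6=0, v7=0, v8=0, v9=1, v10=1, v11=0, v12=1

Check each clause:
  1. (v5 \/ v4) — v4 is true.
  2. (v11 \/ ~v10 \/ v2) — v2 is true.
  3. (~v3 \/ ~v6 \/ ~v10) — ~v6 is true.
  4. (~v1 \/ ~v11) — ~v11 is true.
  5. (~v5 \/ ~v4 \/ v2) — v2 is true.
  6. (~v7 \/ ~v12 \/ ~v6) — ~v7 is true.
  7. (~v3 \/ v2) — v2 is true.
  8. (v4 \/ ~v1 \/ ~v10) — v4 is true.
  9. (v10 \/ ~v5 \/ ~v12) — v10 is true.
  10. (~v11 \/ v12 \/ v4) — ~v11 is true.
  11. (v3 \/ v7 \/ v4) — v3 is true.
  12. (v12 \/ ~v4 \/ v3) — v3 is true.
  13. (v9 \/ ~v8 \/ v12) — ~v8 is true.
  14. (~v7 \/ v1) — v1 is true.
  15. (~v4 \/ ~v5 \/ ~v3) — ~v5 is true.
  16. (v4 \/ ~v6) — ~v6 is true.
  17. (~v5 \/ v1) — v1 is true.
  18. (v2 \/ v12) — v2 is true.
  19. (~v11 \/ ~v10) — ~v11 is true.
  20. (~v11 \/ ~v5) — ~v5 is true.
  21. (v9 \/ ~v3 \/ v7) — v9 is true.
  22. (v9 \/ ~v10) — v9 is true.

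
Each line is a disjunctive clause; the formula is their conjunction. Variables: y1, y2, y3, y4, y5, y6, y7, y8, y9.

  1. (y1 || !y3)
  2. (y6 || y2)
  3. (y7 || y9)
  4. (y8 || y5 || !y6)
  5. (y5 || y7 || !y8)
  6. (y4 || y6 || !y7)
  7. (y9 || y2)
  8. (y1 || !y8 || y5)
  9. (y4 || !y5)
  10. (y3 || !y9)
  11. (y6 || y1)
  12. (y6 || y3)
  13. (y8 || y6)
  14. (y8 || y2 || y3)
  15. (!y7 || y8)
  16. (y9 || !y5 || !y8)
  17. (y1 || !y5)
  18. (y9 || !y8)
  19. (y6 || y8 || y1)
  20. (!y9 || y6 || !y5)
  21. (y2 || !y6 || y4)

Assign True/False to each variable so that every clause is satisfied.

y1=True, y2=False, y3=True, y4=True, y5=True, y6=True, y7=False, y8=True, y9=True

Check each clause:
  1. (!y3 || y1) — y1 is true.
  2. (y2 || y6) — y6 is true.
  3. (y7 || y9) — y9 is true.
  4. (y8 || !y6 || y5) — y8 is true.
  5. (!y8 || y7 || y5) — y5 is true.
  6. (!y7 || y6 || y4) — !y7 is true.
  7. (y2 || y9) — y9 is true.
  8. (y5 || y1 || !y8) — y1 is true.
  9. (y4 || !y5) — y4 is true.
  10. (!y9 || y3) — y3 is true.
  11. (y6 || y1) — y1 is true.
  12. (y6 || y3) — y3 is true.
  13. (y6 || y8) — y8 is true.
  14. (y3 || y2 || y8) — y8 is true.
  15. (!y7 || y8) — y8 is true.
  16. (!y8 || !y5 || y9) — y9 is true.
  17. (y1 || !y5) — y1 is true.
  18. (y9 || !y8) — y9 is true.
  19. (y8 || y6 || y1) — y8 is true.
  20. (!y5 || !y9 || y6) — y6 is true.
  21. (y4 || !y6 || y2) — y4 is true.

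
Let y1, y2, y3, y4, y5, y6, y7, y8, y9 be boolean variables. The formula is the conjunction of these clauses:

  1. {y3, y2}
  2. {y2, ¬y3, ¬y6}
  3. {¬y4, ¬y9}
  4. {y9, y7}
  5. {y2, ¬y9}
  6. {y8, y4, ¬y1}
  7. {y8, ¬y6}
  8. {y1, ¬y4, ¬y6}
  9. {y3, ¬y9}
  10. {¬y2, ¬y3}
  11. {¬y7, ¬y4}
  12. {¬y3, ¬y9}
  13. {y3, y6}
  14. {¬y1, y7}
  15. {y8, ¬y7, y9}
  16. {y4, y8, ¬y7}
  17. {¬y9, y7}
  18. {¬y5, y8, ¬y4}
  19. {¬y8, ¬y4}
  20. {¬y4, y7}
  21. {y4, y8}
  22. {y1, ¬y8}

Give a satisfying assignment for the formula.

y1 = 1, y2 = 0, y3 = 1, y4 = 0, y5 = 1, y6 = 0, y7 = 1, y8 = 1, y9 = 0

Check each clause:
  1. {y3, y2} — y3 is true.
  2. {¬y3, ¬y6, y2} — ¬y6 is true.
  3. {¬y4, ¬y9} — ¬y4 is true.
  4. {y7, y9} — y7 is true.
  5. {y2, ¬y9} — ¬y9 is true.
  6. {y8, y4, ¬y1} — y8 is true.
  7. {¬y6, y8} — y8 is true.
  8. {y1, ¬y4, ¬y6} — y1 is true.
  9. {¬y9, y3} — y3 is true.
  10. {¬y2, ¬y3} — ¬y2 is true.
  11. {¬y4, ¬y7} — ¬y4 is true.
  12. {¬y9, ¬y3} — ¬y9 is true.
  13. {y6, y3} — y3 is true.
  14. {y7, ¬y1} — y7 is true.
  15. {y9, y8, ¬y7} — y8 is true.
  16. {y4, ¬y7, y8} — y8 is true.
  17. {y7, ¬y9} — ¬y9 is true.
  18. {y8, ¬y4, ¬y5} — y8 is true.
  19. {¬y8, ¬y4} — ¬y4 is true.
  20. {¬y4, y7} — ¬y4 is true.
  21. {y4, y8} — y8 is true.
  22. {y1, ¬y8} — y1 is true.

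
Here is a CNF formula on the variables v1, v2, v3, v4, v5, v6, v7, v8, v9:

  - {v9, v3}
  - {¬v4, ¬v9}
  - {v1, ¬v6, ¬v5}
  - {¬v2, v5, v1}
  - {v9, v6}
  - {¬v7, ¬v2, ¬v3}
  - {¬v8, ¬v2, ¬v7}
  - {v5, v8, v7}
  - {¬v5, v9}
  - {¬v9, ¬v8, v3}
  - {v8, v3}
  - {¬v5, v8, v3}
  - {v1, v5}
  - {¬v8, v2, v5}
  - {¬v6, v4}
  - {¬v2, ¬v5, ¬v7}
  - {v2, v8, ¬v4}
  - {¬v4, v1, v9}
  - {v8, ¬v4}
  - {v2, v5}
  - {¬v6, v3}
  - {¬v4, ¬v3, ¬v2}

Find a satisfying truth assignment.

Branch on v1: take v1 = False.
  then v5 is forced to True.
  then v6 is forced to False.
  then v9 is forced to True.
  then v4 is forced to False.
For the remaining variables, v2 = True, v3 = True, v7 = False, v8 = False works.

v1 = 0, v2 = 1, v3 = 1, v4 = 0, v5 = 1, v6 = 0, v7 = 0, v8 = 0, v9 = 1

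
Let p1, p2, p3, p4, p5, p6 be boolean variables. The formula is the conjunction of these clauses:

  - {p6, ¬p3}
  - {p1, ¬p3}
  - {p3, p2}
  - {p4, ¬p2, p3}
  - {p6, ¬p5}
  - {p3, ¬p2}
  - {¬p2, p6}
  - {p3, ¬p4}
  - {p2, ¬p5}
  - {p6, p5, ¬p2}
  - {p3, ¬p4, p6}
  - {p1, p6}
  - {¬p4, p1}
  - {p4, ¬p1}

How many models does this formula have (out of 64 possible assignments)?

3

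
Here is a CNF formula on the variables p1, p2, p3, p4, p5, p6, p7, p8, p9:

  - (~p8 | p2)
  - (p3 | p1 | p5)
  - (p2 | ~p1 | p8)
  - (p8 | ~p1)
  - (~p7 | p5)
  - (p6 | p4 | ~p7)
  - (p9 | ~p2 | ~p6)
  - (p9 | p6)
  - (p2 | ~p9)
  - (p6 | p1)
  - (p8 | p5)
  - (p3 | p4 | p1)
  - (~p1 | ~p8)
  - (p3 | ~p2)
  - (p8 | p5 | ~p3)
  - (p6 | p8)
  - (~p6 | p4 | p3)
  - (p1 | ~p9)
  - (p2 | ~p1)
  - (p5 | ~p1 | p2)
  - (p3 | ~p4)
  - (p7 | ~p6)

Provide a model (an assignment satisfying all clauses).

Pure literal: p5 appears only positively; assign p5 = True.
Try p1 = False.
  then p6 is forced to True.
  then p9 is forced to False.
  then p2 is forced to False.
  then p8 is forced to False.
  then p7 is forced to True.
Try p3 = True.
p4 is now unconstrained; take p4 = False.

p1=F, p2=F, p3=T, p4=F, p5=T, p6=T, p7=T, p8=F, p9=F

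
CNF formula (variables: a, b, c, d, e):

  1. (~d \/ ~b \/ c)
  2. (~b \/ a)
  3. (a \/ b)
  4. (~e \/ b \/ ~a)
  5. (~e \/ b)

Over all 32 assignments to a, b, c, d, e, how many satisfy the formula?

10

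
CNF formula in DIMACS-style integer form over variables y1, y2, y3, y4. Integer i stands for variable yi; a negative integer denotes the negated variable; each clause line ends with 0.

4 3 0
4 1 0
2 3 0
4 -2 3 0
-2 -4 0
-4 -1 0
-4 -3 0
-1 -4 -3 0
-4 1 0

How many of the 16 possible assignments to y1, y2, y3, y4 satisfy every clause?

2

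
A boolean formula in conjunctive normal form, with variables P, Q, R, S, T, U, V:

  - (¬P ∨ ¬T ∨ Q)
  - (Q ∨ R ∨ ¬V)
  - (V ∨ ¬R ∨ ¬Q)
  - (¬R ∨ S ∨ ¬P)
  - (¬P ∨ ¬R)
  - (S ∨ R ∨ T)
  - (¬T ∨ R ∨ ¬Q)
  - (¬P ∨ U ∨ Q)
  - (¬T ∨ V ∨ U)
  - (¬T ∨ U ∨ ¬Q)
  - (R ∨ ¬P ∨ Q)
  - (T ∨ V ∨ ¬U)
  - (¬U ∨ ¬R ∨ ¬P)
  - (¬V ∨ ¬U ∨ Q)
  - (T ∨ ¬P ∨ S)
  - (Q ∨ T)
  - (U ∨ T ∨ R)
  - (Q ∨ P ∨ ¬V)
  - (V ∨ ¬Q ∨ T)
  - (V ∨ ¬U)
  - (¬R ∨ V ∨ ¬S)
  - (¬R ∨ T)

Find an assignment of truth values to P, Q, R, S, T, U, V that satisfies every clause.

P = T, Q = T, R = F, S = T, T = F, U = T, V = T

Try P = True.
  then R is forced to False.
  then Q is forced to True.
  then T is forced to False.
  then S is forced to True.
  then U is forced to True.
  then V is forced to True.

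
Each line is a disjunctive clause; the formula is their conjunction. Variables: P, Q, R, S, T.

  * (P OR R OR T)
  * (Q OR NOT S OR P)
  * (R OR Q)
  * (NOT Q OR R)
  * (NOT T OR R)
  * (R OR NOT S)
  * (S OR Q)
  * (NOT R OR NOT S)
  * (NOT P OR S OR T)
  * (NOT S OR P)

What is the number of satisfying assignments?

3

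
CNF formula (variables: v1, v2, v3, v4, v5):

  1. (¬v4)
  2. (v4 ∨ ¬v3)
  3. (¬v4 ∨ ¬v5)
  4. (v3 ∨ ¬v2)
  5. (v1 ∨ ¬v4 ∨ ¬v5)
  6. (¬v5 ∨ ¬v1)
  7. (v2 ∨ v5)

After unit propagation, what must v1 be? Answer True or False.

(¬v4) is a unit clause: v4 = False.
(v4 ∨ ¬v3): since v4 = False, the clause reduces to (¬v3). v3 = False.
(¬v2 ∨ v3): since v3 = False, the clause reduces to (¬v2). v2 = False.
In (v5 ∨ v2), v2 is now false; v5 must hold, so v5 = True.
(¬v5 ∨ ¬v1) with v5 = True leaves only ¬v1, so v1 = False.

False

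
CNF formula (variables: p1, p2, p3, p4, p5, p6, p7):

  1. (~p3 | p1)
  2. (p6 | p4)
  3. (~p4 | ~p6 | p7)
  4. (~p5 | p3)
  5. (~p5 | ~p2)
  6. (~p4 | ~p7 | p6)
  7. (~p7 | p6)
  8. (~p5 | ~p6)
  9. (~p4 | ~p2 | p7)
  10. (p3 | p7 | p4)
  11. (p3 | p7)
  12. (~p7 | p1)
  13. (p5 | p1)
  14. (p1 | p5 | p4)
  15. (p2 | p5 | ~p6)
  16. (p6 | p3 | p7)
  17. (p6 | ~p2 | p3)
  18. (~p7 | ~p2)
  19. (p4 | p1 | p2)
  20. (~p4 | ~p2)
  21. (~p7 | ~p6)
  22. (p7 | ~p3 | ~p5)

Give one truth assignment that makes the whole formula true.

p1 occurs only positively in the remaining clauses — set p1 = True.
Try p2 = True.
  then p5 is forced to False.
  then p7 is forced to False.
  then p4 is forced to False.
  then p6 is forced to True.
  then p3 is forced to True.
Check each clause:
  1. (~p3 | p1) — p1 is true.
  2. (p6 | p4) — p6 is true.
  3. (p7 | ~p6 | ~p4) — ~p4 is true.
  4. (p3 | ~p5) — p3 is true.
  5. (~p5 | ~p2) — ~p5 is true.
  6. (~p7 | p6 | ~p4) — ~p7 is true.
  7. (~p7 | p6) — ~p7 is true.
  8. (~p5 | ~p6) — ~p5 is true.
  9. (p7 | ~p2 | ~p4) — ~p4 is true.
  10. (p7 | p3 | p4) — p3 is true.
  11. (p7 | p3) — p3 is true.
  12. (~p7 | p1) — p1 is true.
  13. (p1 | p5) — p1 is true.
  14. (p5 | p1 | p4) — p1 is true.
  15. (p2 | ~p6 | p5) — p2 is true.
  16. (p3 | p6 | p7) — p3 is true.
  17. (p6 | p3 | ~p2) — p3 is true.
  18. (~p7 | ~p2) — ~p7 is true.
  19. (p2 | p1 | p4) — p1 is true.
  20. (~p2 | ~p4) — ~p4 is true.
  21. (~p6 | ~p7) — ~p7 is true.
  22. (~p3 | ~p5 | p7) — ~p5 is true.

p1=T  p2=T  p3=T  p4=F  p5=F  p6=T  p7=F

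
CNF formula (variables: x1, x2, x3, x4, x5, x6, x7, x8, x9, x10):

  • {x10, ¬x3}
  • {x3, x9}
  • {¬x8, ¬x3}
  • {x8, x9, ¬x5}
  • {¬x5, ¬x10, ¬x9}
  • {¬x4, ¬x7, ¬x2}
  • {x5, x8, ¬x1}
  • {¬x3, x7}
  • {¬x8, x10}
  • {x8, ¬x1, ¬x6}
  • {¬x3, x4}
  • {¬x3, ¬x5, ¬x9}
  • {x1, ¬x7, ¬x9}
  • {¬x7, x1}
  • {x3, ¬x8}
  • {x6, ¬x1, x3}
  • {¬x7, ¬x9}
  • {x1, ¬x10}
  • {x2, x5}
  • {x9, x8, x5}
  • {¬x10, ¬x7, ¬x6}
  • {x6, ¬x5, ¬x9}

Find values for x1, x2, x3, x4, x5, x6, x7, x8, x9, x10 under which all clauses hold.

Set x1 = False and propagate.
  then x7 is forced to False.
  then x3 is forced to False.
  then x9 is forced to True.
  then x8 is forced to False.
  then x10 is forced to False.
For the remaining variables, x2 = True, x4 = False, x5 = False, x6 = True works.
Check each clause:
  1. {¬x3, x10} — ¬x3 is true.
  2. {x9, x3} — x9 is true.
  3. {¬x8, ¬x3} — ¬x8 is true.
  4. {¬x5, x8, x9} — x9 is true.
  5. {¬x5, ¬x9, ¬x10} — ¬x5 is true.
  6. {¬x4, ¬x2, ¬x7} — ¬x7 is true.
  7. {x8, x5, ¬x1} — ¬x1 is true.
  8. {x7, ¬x3} — ¬x3 is true.
  9. {¬x8, x10} — ¬x8 is true.
  10. {¬x1, x8, ¬x6} — ¬x1 is true.
  11. {x4, ¬x3} — ¬x3 is true.
  12. {¬x3, ¬x9, ¬x5} — ¬x5 is true.
  13. {¬x7, x1, ¬x9} — ¬x7 is true.
  14. {¬x7, x1} — ¬x7 is true.
  15. {x3, ¬x8} — ¬x8 is true.
  16. {¬x1, x6, x3} — ¬x1 is true.
  17. {¬x9, ¬x7} — ¬x7 is true.
  18. {x1, ¬x10} — ¬x10 is true.
  19. {x5, x2} — x2 is true.
  20. {x8, x9, x5} — x9 is true.
  21. {¬x6, ¬x7, ¬x10} — ¬x7 is true.
  22. {¬x5, x6, ¬x9} — ¬x5 is true.

x1 = 0  x2 = 1  x3 = 0  x4 = 0  x5 = 0  x6 = 1  x7 = 0  x8 = 0  x9 = 1  x10 = 0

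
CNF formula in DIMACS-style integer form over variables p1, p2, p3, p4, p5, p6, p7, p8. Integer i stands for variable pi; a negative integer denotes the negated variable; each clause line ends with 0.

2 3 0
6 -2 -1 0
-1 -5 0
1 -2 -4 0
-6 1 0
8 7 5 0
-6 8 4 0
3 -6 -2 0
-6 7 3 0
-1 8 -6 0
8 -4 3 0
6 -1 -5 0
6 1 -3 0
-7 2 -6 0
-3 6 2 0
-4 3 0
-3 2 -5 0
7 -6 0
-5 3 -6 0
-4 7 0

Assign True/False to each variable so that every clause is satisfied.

p1=False  p2=True  p3=False  p4=False  p5=True  p6=False  p7=False  p8=False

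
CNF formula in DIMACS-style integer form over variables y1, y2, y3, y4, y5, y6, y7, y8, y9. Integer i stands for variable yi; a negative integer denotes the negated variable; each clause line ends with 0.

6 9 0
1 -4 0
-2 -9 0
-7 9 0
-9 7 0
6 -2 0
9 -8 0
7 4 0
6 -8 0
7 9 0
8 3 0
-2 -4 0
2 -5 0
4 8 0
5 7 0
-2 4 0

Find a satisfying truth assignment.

y1=False, y2=False, y3=True, y4=False, y5=False, y6=True, y7=True, y8=True, y9=True

Pure literal: y3 appears only positively; assign y3 = True.
y6 occurs only positively in the remaining clauses — set y6 = True.
Branch on y1: take y1 = False.
  then y4 is forced to False.
  then y7 is forced to True.
  then y9 is forced to True.
  then y2 is forced to False.
  then y5 is forced to False.
  then y8 is forced to True.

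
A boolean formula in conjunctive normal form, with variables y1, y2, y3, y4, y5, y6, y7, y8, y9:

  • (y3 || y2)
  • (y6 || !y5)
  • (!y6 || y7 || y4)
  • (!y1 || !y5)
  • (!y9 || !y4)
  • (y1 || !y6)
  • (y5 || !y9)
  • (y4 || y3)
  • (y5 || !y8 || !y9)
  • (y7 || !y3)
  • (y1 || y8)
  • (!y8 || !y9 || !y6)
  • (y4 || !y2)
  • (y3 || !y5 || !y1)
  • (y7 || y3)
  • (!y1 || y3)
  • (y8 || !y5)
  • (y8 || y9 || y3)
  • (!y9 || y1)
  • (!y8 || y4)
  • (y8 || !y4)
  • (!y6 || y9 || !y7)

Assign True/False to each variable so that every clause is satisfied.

y1 = 1  y2 = 1  y3 = 1  y4 = 1  y5 = 0  y6 = 0  y7 = 1  y8 = 1  y9 = 0

Branch on y1: take y1 = True.
  then y5 is forced to False.
  then y9 is forced to False.
  then y3 is forced to True.
  then y7 is forced to True.
  then y6 is forced to False.
For the remaining variables, y2 = True, y4 = True, y8 = True works.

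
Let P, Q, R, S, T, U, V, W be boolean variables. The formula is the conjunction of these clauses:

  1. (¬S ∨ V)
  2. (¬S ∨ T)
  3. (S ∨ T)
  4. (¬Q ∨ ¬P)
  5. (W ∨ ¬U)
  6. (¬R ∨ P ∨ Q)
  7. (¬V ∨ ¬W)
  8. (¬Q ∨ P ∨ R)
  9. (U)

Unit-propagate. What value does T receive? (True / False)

True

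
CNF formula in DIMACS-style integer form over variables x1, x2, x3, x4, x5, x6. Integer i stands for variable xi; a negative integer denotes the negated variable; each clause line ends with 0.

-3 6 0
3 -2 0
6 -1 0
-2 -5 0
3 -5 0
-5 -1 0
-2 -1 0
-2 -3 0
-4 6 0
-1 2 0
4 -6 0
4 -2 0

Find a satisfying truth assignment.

x1 occurs only negated in the remaining clauses — set x1 = False.
Try x2 = False.
Set x3 = True and propagate.
  then x6 is forced to True.
  then x4 is forced to True.
x5 is now unconstrained; take x5 = True.

x1=0, x2=0, x3=1, x4=1, x5=1, x6=1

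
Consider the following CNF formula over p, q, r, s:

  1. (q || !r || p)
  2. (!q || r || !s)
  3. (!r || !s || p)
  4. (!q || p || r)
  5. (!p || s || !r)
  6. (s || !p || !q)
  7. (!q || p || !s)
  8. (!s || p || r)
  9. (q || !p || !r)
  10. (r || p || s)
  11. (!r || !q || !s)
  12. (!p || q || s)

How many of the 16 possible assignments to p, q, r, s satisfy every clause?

2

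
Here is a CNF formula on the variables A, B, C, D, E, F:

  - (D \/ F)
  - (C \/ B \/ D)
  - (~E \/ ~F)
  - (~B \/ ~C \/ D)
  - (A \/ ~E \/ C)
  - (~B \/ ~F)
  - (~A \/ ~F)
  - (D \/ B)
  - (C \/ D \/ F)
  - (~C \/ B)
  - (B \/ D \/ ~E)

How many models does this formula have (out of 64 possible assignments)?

11

Case analysis on B and D:
  B=T, D=T: 7 of the 16 assignments to (A,C,E,F) work.
  B=T, D=F: a clause becomes empty — 0.
  B=F, D=T: remaining (A,C,E,F) ∈ {(F,F,F,F); (F,F,F,T); (T,F,F,F); (T,F,T,F)} — 4.
  B=F, D=F: a clause becomes empty — 0.
Total: 7 + 0 + 4 + 0 = 11.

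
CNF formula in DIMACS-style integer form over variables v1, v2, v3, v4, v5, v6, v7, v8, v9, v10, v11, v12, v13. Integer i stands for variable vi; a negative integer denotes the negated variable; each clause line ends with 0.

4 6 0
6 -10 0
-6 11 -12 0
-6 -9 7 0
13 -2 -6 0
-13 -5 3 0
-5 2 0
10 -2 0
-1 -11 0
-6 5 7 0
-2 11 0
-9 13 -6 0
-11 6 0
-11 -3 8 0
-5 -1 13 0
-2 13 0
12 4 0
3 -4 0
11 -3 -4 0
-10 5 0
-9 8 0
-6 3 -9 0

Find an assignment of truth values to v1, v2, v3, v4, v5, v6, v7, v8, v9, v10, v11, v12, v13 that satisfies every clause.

v1 = F, v2 = T, v3 = T, v4 = T, v5 = T, v6 = T, v7 = F, v8 = T, v9 = F, v10 = T, v11 = T, v12 = F, v13 = T

Check each clause:
  1. (v6 OR v4) — v4 is true.
  2. (NOT v10 OR v6) — v6 is true.
  3. (NOT v6 OR v11 OR NOT v12) — v11 is true.
  4. (NOT v9 OR NOT v6 OR v7) — NOT v9 is true.
  5. (v13 OR NOT v2 OR NOT v6) — v13 is true.
  6. (v3 OR NOT v5 OR NOT v13) — v3 is true.
  7. (v2 OR NOT v5) — v2 is true.
  8. (v10 OR NOT v2) — v10 is true.
  9. (NOT v1 OR NOT v11) — NOT v1 is true.
  10. (v7 OR NOT v6 OR v5) — v5 is true.
  11. (NOT v2 OR v11) — v11 is true.
  12. (NOT v9 OR NOT v6 OR v13) — v13 is true.
  13. (v6 OR NOT v11) — v6 is true.
  14. (v8 OR NOT v11 OR NOT v3) — v8 is true.
  15. (NOT v1 OR v13 OR NOT v5) — v13 is true.
  16. (NOT v2 OR v13) — v13 is true.
  17. (v12 OR v4) — v4 is true.
  18. (NOT v4 OR v3) — v3 is true.
  19. (v11 OR NOT v4 OR NOT v3) — v11 is true.
  20. (v5 OR NOT v10) — v5 is true.
  21. (NOT v9 OR v8) — v8 is true.
  22. (NOT v6 OR NOT v9 OR v3) — v3 is true.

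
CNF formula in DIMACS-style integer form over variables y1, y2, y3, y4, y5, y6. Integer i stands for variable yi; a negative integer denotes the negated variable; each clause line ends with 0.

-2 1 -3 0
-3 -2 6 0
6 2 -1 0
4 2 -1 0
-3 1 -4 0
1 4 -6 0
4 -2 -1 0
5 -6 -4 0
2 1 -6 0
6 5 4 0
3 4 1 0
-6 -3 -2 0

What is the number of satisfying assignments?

Split on y1, then y2.
  y1=T, y2=T: remaining (y3,y4,y5,y6) ∈ {(F,T,F,F); (F,T,T,F); (F,T,T,T)} — 3.
  y1=T, y2=F: remaining (y3,y4,y5,y6) ∈ {(F,T,T,T); (T,T,T,T)} — 2.
  y1=F, y2=T: remaining (y3,y4,y5,y6) ∈ {(F,T,F,F); (F,T,T,F); (F,T,T,T)} — 3.
  y1=F, y2=F: remaining (y3,y4,y5,y6) ∈ {(F,T,F,F); (F,T,T,F); (T,F,T,F)} — 3.
Total: 3 + 2 + 3 + 3 = 11.

11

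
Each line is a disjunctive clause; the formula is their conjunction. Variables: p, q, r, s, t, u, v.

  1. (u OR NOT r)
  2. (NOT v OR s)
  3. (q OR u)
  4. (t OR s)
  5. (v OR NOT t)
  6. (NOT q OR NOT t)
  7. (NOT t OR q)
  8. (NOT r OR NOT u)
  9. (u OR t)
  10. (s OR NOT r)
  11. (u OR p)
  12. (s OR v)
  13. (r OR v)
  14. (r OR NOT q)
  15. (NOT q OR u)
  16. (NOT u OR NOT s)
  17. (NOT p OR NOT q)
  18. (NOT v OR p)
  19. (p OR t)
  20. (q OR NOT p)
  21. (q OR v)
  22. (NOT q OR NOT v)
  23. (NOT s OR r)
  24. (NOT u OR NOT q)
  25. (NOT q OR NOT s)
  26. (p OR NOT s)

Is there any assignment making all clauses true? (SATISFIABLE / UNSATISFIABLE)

q = True:
  propagation gives t=False, s=True; an empty clause results — contradiction.
q = False:
  propagation gives u=True, t=False, s=True; an empty clause results — contradiction.
Every branch closes, so no satisfying assignment exists.

UNSATISFIABLE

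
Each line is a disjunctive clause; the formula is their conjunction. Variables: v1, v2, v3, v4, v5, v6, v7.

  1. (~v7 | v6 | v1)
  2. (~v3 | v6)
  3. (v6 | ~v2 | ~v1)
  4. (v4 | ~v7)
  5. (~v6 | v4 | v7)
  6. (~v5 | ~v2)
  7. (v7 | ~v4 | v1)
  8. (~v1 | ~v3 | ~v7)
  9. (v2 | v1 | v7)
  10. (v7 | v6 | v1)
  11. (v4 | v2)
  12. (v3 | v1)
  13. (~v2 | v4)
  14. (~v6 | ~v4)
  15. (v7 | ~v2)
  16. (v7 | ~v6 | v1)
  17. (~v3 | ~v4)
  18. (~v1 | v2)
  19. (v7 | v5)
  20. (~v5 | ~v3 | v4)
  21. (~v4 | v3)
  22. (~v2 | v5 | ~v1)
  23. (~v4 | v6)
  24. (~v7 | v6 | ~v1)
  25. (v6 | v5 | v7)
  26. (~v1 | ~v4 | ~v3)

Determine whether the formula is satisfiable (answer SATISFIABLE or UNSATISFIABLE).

v1 = True:
  propagation gives v2=True, v6=True, v5=False; an empty clause results — contradiction.
v1 = False:
  propagation gives v3=True, v6=True, v4=False, v7=False; an empty clause results — contradiction.
Every branch closes, so no satisfying assignment exists.

UNSATISFIABLE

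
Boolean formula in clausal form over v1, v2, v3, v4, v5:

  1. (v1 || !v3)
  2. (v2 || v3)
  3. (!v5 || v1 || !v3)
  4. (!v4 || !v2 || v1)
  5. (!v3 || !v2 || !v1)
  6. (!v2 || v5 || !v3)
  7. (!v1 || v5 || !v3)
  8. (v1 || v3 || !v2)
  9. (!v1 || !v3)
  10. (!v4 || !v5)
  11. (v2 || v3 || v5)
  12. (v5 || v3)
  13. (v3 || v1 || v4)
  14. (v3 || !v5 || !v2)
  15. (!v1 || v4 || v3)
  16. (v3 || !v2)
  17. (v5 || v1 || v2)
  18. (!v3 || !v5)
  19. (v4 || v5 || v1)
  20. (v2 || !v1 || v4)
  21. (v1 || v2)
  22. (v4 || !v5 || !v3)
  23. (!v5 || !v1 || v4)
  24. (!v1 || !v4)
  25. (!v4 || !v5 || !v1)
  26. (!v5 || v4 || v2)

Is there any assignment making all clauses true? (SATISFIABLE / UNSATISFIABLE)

UNSATISFIABLE

v1 = True:
  propagation gives v3=False, v2=True; an empty clause results — contradiction.
v1 = False:
  propagation gives v3=False, v2=True; an empty clause results — contradiction.
Every branch closes, so no satisfying assignment exists.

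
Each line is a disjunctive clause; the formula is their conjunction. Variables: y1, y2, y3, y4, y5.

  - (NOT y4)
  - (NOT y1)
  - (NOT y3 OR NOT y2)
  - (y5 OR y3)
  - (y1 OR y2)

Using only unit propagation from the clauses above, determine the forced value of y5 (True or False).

True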